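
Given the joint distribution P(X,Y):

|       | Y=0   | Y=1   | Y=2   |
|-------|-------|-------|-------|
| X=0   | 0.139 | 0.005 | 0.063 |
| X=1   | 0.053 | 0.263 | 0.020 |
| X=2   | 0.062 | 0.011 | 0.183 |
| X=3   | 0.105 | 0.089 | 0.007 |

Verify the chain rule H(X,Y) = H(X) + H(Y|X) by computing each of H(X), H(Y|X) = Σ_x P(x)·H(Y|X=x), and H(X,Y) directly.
H(X) = 1.9676 bits, H(Y|X) = 1.0327 bits, H(X,Y) = 3.0002 bits

Marginal of X (row sums):
  P(X=0) = 0.139 + 0.005 + 0.063 = 0.207
  P(X=1) = 0.053 + 0.263 + 0.020 = 0.336
  P(X=2) = 0.062 + 0.011 + 0.183 = 0.256
  P(X=3) = 0.105 + 0.089 + 0.007 = 0.201
H(X) = -[0.207·log₂(0.207) + 0.336·log₂(0.336) + 0.256·log₂(0.256) + 0.201·log₂(0.201)]
  = 0.470366 + 0.528685 + 0.503241 + 0.465261 = 1.9676 bits

H(Y|X) = Σ_x P(x)·H(Y|X=x):
  X=0: P(X=0) = 0.207, P(Y|X=0) = (139/207, 5/207, 7/23) → H(Y|X=0) = 1.037878
  X=1: P(X=1) = 0.336, P(Y|X=1) = (53/336, 263/336, 5/84) → H(Y|X=1) = 0.939180
  X=2: P(X=2) = 0.256, P(Y|X=2) = (31/128, 11/256, 183/256) → H(Y|X=2) = 1.036770
  X=3: P(X=3) = 0.201, P(Y|X=3) = (35/67, 89/201, 7/201) → H(Y|X=3) = 1.178477
H(Y|X) = 0.207·1.037878 + 0.336·0.939180 + 0.256·1.036770 + 0.201·1.178477 = 1.0327 bits

H(X,Y) = -Σ_{x,y} P(x,y) log₂ P(x,y). Per-cell terms -P(x,y)·log₂P(x,y):
  X=0: 0.395711, 0.038219, 0.251276
  X=1: 0.224607, 0.506766, 0.112877
  X=2: 0.248718, 0.071570, 0.448365
  X=3: 0.341412, 0.310615, 0.050109
Sum of the 12 terms: H(X,Y) = 3.0002 bits

Chain rule check:
  H(X) + H(Y|X) = 1.9676 + 1.0327 = 3.0003 bits
  H(X,Y) = 3.0002 bits
✓ Chain rule verified (Δ = 0.0001 is 4-dp rounding noise: each of the three values was rounded independently).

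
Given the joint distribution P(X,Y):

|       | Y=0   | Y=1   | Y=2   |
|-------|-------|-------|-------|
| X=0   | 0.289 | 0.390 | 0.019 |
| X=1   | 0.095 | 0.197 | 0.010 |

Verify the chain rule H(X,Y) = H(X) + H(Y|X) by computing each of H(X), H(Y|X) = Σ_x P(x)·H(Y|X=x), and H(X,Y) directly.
H(X) = 0.8837 bits, H(Y|X) = 1.1230 bits, H(X,Y) = 2.0068 bits

Marginal of X (row sums):
  P(X=0) = 0.289 + 0.390 + 0.019 = 0.698
  P(X=1) = 0.095 + 0.197 + 0.010 = 0.302
H(X) = -[0.698·log₂(0.698) + 0.302·log₂(0.302)]
  = 0.36205 + 0.52167 = 0.8837 bits

H(Y|X) = Σ_x P(x)·H(Y|X=x):
  X=0: P(X=0) = 0.698, P(Y|X=0) = (289/698, 195/349, 19/698) → H(Y|X=0) = 1.13745
  X=1: P(X=1) = 0.302, P(Y|X=1) = (95/302, 197/302, 5/151) → H(Y|X=1) = 1.08973
H(Y|X) = 0.698·1.13745 + 0.302·1.08973 = 1.1230 bits

H(X,Y) = -Σ_{x,y} P(x,y) log₂ P(x,y). Per-cell terms -P(x,y)·log₂P(x,y):
  X=0: 0.51756, 0.52980, 0.10864
  X=1: 0.32261, 0.46172, 0.06644
Sum of the 6 terms: H(X,Y) = 2.0068 bits

Chain rule check:
  H(X) + H(Y|X) = 0.8837 + 1.1230 = 2.0067 bits
  H(X,Y) = 2.0068 bits
✓ Chain rule verified (Δ = 0.0001 is 4-dp rounding noise: each of the three values was rounded independently).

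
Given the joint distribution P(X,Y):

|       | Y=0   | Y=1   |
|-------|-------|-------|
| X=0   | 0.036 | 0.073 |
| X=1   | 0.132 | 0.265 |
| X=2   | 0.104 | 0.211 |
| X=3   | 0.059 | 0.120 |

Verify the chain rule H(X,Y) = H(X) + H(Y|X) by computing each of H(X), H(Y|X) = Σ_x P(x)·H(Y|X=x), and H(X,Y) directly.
H(X) = 1.8469 bits, H(Y|X) = 0.9159 bits, H(X,Y) = 2.7628 bits

Marginal of X (row sums):
  P(X=0) = 0.036 + 0.073 = 0.109
  P(X=1) = 0.132 + 0.265 = 0.397
  P(X=2) = 0.104 + 0.211 = 0.315
  P(X=3) = 0.059 + 0.120 = 0.179
H(X) = -[0.109·log₂(0.109) + 0.397·log₂(0.397) + 0.315·log₂(0.315) + 0.179·log₂(0.179)]
  = 0.348538 + 0.529117 + 0.524972 + 0.444272 = 1.8469 bits

H(Y|X) = Σ_x P(x)·H(Y|X=x):
  X=0: P(X=0) = 0.109, P(Y|X=0) = (36/109, 73/109) → H(Y|X=0) = 0.915207
  X=1: P(X=1) = 0.397, P(Y|X=1) = (132/397, 265/397) → H(Y|X=1) = 0.917454
  X=2: P(X=2) = 0.315, P(Y|X=2) = (104/315, 211/315) → H(Y|X=2) = 0.915088
  X=3: P(X=3) = 0.179, P(Y|X=3) = (59/179, 120/179) → H(Y|X=3) = 0.914526
H(Y|X) = 0.109·0.915207 + 0.397·0.917454 + 0.315·0.915088 + 0.179·0.914526 = 0.9159 bits

H(X,Y) = -Σ_{x,y} P(x,y) log₂ P(x,y). Per-cell terms -P(x,y)·log₂P(x,y):
  X=0: 0.172651, 0.275645
  X=1: 0.385624, 0.507723
  X=2: 0.339596, 0.473629
  X=3: 0.240905, 0.367067
Sum of the 8 terms: H(X,Y) = 2.7628 bits

Chain rule check:
  H(X) + H(Y|X) = 1.8469 + 0.9159 = 2.7628 bits
  H(X,Y) = 2.7628 bits
✓ Chain rule verified.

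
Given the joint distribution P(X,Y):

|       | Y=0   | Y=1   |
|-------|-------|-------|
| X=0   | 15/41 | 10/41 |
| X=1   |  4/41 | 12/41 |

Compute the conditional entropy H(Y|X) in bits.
0.9086 bits

H(Y|X) = H(X,Y) - H(X)

H(X,Y) = -Σ_{x,y} P(x,y) log₂ P(x,y). Per-cell terms -P(x,y)·log₂P(x,y):
  X=0: 0.5307, 0.4965
  X=1: 0.3276, 0.5188
Sum of the 4 terms: H(X,Y) = 1.8736 bits

Marginal of X (row sums):
  P(X=0) = 15/41 + 10/41 = 25/41
  P(X=1) = 4/41 + 12/41 = 16/41
H(X) = -[(25/41)·log₂(25/41) + (16/41)·log₂(16/41)]
  = 0.4352 + 0.5298 = 0.9650 bits

H(Y|X) = H(X,Y) - H(X) = 1.8736 - 0.9650 = 0.9086 bits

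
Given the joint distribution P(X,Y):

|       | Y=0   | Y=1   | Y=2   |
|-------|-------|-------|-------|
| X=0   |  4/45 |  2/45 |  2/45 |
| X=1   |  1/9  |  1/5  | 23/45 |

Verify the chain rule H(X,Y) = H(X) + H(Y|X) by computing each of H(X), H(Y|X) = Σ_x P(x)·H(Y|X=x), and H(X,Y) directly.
H(X) = 0.6752 bits, H(Y|X) = 1.3460 bits, H(X,Y) = 2.0212 bits

Marginal of X (row sums):
  P(X=0) = 4/45 + 2/45 + 2/45 = 8/45
  P(X=1) = 1/9 + 1/5 + 23/45 = 37/45
H(X) = -[(8/45)·log₂(8/45) + (37/45)·log₂(37/45)]
  = 0.44300 + 0.23220 = 0.6752 bits

H(Y|X) = Σ_x P(x)·H(Y|X=x):
  X=0: P(X=0) = 8/45, P(Y|X=0) = (1/2, 1/4, 1/4) → H(Y|X=0) = 1.50000
  X=1: P(X=1) = 37/45, P(Y|X=1) = (5/37, 9/37, 23/37) → H(Y|X=1) = 1.31267
H(Y|X) = (8/45)·1.50000 + (37/45)·1.31267 = 1.3460 bits

H(X,Y) = -Σ_{x,y} P(x,y) log₂ P(x,y). Per-cell terms -P(x,y)·log₂P(x,y):
  X=0: 0.31039, 0.19964, 0.19964
  X=1: 0.35221, 0.46439, 0.49490
Sum of the 6 terms: H(X,Y) = 2.0212 bits

Chain rule check:
  H(X) + H(Y|X) = 0.6752 + 1.3460 = 2.0212 bits
  H(X,Y) = 2.0212 bits
✓ Chain rule verified.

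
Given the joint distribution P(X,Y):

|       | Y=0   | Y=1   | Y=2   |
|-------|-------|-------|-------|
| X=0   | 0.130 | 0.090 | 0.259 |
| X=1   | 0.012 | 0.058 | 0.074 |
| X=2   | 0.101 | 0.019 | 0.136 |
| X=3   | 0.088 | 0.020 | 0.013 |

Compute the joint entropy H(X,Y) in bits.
3.1299 bits

H(X,Y) = -Σ_{x,y} P(x,y) log₂ P(x,y). Per-cell terms -P(x,y)·log₂P(x,y):
  X=0: 0.38264, 0.31265, 0.50478
  X=1: 0.07657, 0.23825, 0.27797
  X=2: 0.33406, 0.10864, 0.39145
  X=3: 0.30856, 0.11288, 0.08145
Sum of the 12 terms: H(X,Y) = 3.1299 bits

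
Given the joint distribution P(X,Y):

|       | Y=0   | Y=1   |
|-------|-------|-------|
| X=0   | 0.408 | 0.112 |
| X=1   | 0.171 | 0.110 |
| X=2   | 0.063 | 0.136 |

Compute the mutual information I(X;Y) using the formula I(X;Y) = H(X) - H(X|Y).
0.0996 bits

I(X;Y) = H(X) - H(X|Y)

Marginal of X (row sums):
  P(X=0) = 0.408 + 0.112 = 0.520
  P(X=1) = 0.171 + 0.110 = 0.281
  P(X=2) = 0.063 + 0.136 = 0.199
H(X) = -[0.520·log₂(0.520) + 0.281·log₂(0.281) + 0.199·log₂(0.199)]
  = 0.4906 + 0.5146 + 0.4635 = 1.4687 bits

Marginal of Y (column sums):
  P(Y=0) = 0.408 + 0.171 + 0.063 = 0.642
  P(Y=1) = 0.112 + 0.110 + 0.136 = 0.358
H(X|Y) = Σ_y P(y)·H(X|Y=y):
  Y=0: P(Y=0) = 0.642, P(X|Y=0) = (68/107, 57/214, 21/214) → H(X|Y=0) = 1.2526
  Y=1: P(Y=1) = 0.358, P(X|Y=1) = (56/179, 55/179, 68/179) → H(X|Y=1) = 1.5780
H(X|Y) = 0.642·1.2526 + 0.358·1.5780 = 1.3691 bits

I(X;Y) = H(X) - H(X|Y) = 1.4687 - 1.3691 = 0.0996 bits

Cross-check via I(X;Y) = H(X) + H(Y) - H(X,Y): computing H(Y) from the column sums and H(X,Y) from the 6 cells in the same way gives H(Y) = 0.9410 bits and H(X,Y) = 2.3101 bits, so
I(X;Y) = 1.4687 + 0.9410 - 2.3101 = 0.0996 bits ✓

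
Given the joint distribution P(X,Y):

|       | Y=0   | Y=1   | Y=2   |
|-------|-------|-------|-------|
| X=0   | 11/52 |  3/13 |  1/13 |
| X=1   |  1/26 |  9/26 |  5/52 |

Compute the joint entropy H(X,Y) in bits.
2.2823 bits

H(X,Y) = -Σ_{x,y} P(x,y) log₂ P(x,y). Per-cell terms -P(x,y)·log₂P(x,y):
  X=0: 0.47406, 0.48819, 0.28465
  X=1: 0.18079, 0.52979, 0.32486
Sum of the 6 terms: H(X,Y) = 2.2823 bits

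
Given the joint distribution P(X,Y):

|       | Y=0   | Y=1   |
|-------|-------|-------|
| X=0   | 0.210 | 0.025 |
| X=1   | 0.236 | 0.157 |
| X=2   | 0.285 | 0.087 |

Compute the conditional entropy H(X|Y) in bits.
1.4995 bits

H(X|Y) = H(X,Y) - H(Y)

H(X,Y) = -Σ_{x,y} P(x,y) log₂ P(x,y). Per-cell terms -P(x,y)·log₂P(x,y):
  X=0: 0.47282, 0.13305
  X=1: 0.49162, 0.41937
  X=2: 0.51613, 0.30649
Sum of the 6 terms: H(X,Y) = 2.3395 bits

Marginal of Y (column sums):
  P(Y=0) = 0.210 + 0.236 + 0.285 = 0.731
  P(Y=1) = 0.025 + 0.157 + 0.087 = 0.269
H(Y) = -[0.731·log₂(0.731) + 0.269·log₂(0.269)]
  = 0.33045 + 0.50957 = 0.8400 bits

H(X|Y) = H(X,Y) - H(Y) = 2.3395 - 0.8400 = 1.4995 bits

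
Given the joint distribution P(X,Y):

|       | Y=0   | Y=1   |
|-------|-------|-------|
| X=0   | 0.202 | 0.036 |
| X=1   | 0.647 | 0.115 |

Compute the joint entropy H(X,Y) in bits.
1.4040 bits

H(X,Y) = -Σ_{x,y} P(x,y) log₂ P(x,y). Per-cell terms -P(x,y)·log₂P(x,y):
  X=0: 0.4661, 0.1727
  X=1: 0.4064, 0.3588
Sum of the 4 terms: H(X,Y) = 1.4040 bits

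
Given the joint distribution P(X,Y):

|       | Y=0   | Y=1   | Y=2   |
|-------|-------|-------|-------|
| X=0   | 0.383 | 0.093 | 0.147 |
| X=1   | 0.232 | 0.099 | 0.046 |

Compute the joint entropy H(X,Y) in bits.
2.2792 bits

H(X,Y) = -Σ_{x,y} P(x,y) log₂ P(x,y). Per-cell terms -P(x,y)·log₂P(x,y):
  X=0: 0.5303, 0.3187, 0.4066
  X=1: 0.4890, 0.3303, 0.2043
Sum of the 6 terms: H(X,Y) = 2.2792 bits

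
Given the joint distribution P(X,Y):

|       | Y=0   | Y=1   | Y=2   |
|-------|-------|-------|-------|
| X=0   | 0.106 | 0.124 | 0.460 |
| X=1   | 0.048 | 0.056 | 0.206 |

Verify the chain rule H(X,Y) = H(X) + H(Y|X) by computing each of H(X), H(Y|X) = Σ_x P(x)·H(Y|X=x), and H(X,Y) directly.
H(X) = 0.8932 bits, H(Y|X) = 1.2515 bits, H(X,Y) = 2.1447 bits

Marginal of X (row sums):
  P(X=0) = 0.106 + 0.124 + 0.460 = 0.690
  P(X=1) = 0.048 + 0.056 + 0.206 = 0.310
H(X) = -[0.690·log₂(0.690) + 0.310·log₂(0.310)]
  = 0.36938 + 0.52379 = 0.8932 bits

H(Y|X) = Σ_x P(x)·H(Y|X=x):
  X=0: P(X=0) = 0.690, P(Y|X=0) = (53/345, 62/345, 2/3) → H(Y|X=0) = 1.25015
  X=1: P(X=1) = 0.310, P(Y|X=1) = (24/155, 28/155, 103/155) → H(Y|X=1) = 1.25448
H(Y|X) = 0.690·1.25015 + 0.310·1.25448 = 1.2515 bits

H(X,Y) = -Σ_{x,y} P(x,y) log₂ P(x,y). Per-cell terms -P(x,y)·log₂P(x,y):
  X=0: 0.34321, 0.37344, 0.51534
  X=1: 0.21028, 0.23287, 0.46953
Sum of the 6 terms: H(X,Y) = 2.1447 bits

Chain rule check:
  H(X) + H(Y|X) = 0.8932 + 1.2515 = 2.1447 bits
  H(X,Y) = 2.1447 bits
✓ Chain rule verified.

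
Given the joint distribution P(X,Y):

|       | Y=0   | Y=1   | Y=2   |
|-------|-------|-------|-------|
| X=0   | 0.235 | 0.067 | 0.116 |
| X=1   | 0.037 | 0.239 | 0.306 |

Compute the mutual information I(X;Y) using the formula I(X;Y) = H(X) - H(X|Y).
0.2344 bits

I(X;Y) = H(X) - H(X|Y)

Marginal of X (row sums):
  P(X=0) = 0.235 + 0.067 + 0.116 = 0.418
  P(X=1) = 0.037 + 0.239 + 0.306 = 0.582
H(X) = -[0.418·log₂(0.418) + 0.582·log₂(0.582)]
  = 0.5260 + 0.4545 = 0.9805 bits

Marginal of Y (column sums):
  P(Y=0) = 0.235 + 0.037 = 0.272
  P(Y=1) = 0.067 + 0.239 = 0.306
  P(Y=2) = 0.116 + 0.306 = 0.422
H(X|Y) = Σ_y P(y)·H(X|Y=y):
  Y=0: P(Y=0) = 0.272, P(X|Y=0) = (235/272, 37/272) → H(X|Y=0) = 0.5737
  Y=1: P(Y=1) = 0.306, P(X|Y=1) = (67/306, 239/306) → H(X|Y=1) = 0.7583
  Y=2: P(Y=2) = 0.422, P(X|Y=2) = (58/211, 153/211) → H(X|Y=2) = 0.8484
H(X|Y) = 0.272·0.5737 + 0.306·0.7583 + 0.422·0.8484 = 0.7461 bits

I(X;Y) = H(X) - H(X|Y) = 0.9805 - 0.7461 = 0.2344 bits

Cross-check via I(X;Y) = H(X) + H(Y) - H(X,Y): computing H(Y) from the column sums and H(X,Y) from the 6 cells in the same way gives H(Y) = 1.5589 bits and H(X,Y) = 2.3050 bits, so
I(X;Y) = 0.9805 + 1.5589 - 2.3050 = 0.2344 bits ✓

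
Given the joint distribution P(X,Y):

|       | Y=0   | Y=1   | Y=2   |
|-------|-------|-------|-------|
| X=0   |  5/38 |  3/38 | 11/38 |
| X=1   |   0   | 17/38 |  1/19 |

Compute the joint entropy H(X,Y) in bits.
1.9346 bits

H(X,Y) = -Σ_{x,y} P(x,y) log₂ P(x,y). Per-cell terms -P(x,y)·log₂P(x,y):
  X=0: 0.38500, 0.28918, 0.51772
  X=1: 0.00000, 0.51916, 0.22358
  (cells with P = 0 contribute 0)
Sum of the 6 terms: H(X,Y) = 1.9346 bits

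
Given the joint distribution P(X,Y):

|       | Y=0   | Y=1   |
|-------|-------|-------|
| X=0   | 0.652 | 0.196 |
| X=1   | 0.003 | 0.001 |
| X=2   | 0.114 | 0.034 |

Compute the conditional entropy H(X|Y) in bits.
0.6415 bits

H(X|Y) = H(X,Y) - H(Y)

H(X,Y) = -Σ_{x,y} P(x,y) log₂ P(x,y). Per-cell terms -P(x,y)·log₂P(x,y):
  X=0: 0.40232, 0.46081
  X=1: 0.02514, 0.00997
  X=2: 0.35715, 0.16586
Sum of the 6 terms: H(X,Y) = 1.42125 bits

Marginal of Y (column sums):
  P(Y=0) = 0.652 + 0.003 + 0.114 = 0.769
  P(Y=1) = 0.196 + 0.001 + 0.034 = 0.231
H(Y) = -[0.769·log₂(0.769) + 0.231·log₂(0.231)]
  = 0.29141 + 0.48834 = 0.77975 bits

H(X|Y) = H(X,Y) - H(Y) = 1.42125 - 0.77975 = 0.6415 bits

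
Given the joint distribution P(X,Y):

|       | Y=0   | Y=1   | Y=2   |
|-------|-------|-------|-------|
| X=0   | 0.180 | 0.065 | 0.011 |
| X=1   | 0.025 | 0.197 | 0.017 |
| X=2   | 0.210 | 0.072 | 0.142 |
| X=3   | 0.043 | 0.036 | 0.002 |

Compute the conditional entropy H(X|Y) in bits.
1.5162 bits

H(X|Y) = H(X,Y) - H(Y)

H(X,Y) = -Σ_{x,y} P(x,y) log₂ P(x,y). Per-cell terms -P(x,y)·log₂P(x,y):
  X=0: 0.44531, 0.25632, 0.07157
  X=1: 0.13305, 0.46172, 0.09993
  X=2: 0.47282, 0.27330, 0.39988
  X=3: 0.19520, 0.17265, 0.01793
Sum of the 12 terms: H(X,Y) = 2.9997 bits

Marginal of Y (column sums):
  P(Y=0) = 0.180 + 0.025 + 0.210 + 0.043 = 0.458
  P(Y=1) = 0.065 + 0.197 + 0.072 + 0.036 = 0.370
  P(Y=2) = 0.011 + 0.017 + 0.142 + 0.002 = 0.172
H(Y) = -[0.458·log₂(0.458) + 0.370·log₂(0.370) + 0.172·log₂(0.172)]
  = 0.51597 + 0.53073 + 0.43680 = 1.4835 bits

H(X|Y) = H(X,Y) - H(Y) = 2.9997 - 1.4835 = 1.5162 bits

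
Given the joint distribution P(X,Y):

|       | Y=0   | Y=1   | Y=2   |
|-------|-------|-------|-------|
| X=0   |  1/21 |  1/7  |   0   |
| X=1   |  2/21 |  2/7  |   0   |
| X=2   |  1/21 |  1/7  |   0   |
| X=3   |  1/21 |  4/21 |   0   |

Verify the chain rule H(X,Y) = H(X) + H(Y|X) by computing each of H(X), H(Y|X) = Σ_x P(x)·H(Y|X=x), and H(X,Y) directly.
H(X) = 1.9347 bits, H(Y|X) = 0.7900 bits, H(X,Y) = 2.7247 bits

Marginal of X (row sums):
  P(X=0) = 1/21 + 1/7 + 0 = 4/21
  P(X=1) = 2/21 + 2/7 + 0 = 8/21
  P(X=2) = 1/21 + 1/7 + 0 = 4/21
  P(X=3) = 1/21 + 4/21 + 0 = 5/21
H(X) = -[(4/21)·log₂(4/21) + (8/21)·log₂(8/21) + (4/21)·log₂(4/21) + (5/21)·log₂(5/21)]
  = 0.45568 + 0.53041 + 0.45568 + 0.49295 = 1.9347 bits

H(Y|X) = Σ_x P(x)·H(Y|X=x):
  X=0: P(X=0) = 4/21, P(Y|X=0) = (1/4, 3/4, 0) → H(Y|X=0) = 0.81128
  X=1: P(X=1) = 8/21, P(Y|X=1) = (1/4, 3/4, 0) → H(Y|X=1) = 0.81128
  X=2: P(X=2) = 4/21, P(Y|X=2) = (1/4, 3/4, 0) → H(Y|X=2) = 0.81128
  X=3: P(X=3) = 5/21, P(Y|X=3) = (1/5, 4/5, 0) → H(Y|X=3) = 0.72193
H(Y|X) = (4/21)·0.81128 + (8/21)·0.81128 + (4/21)·0.81128 + (5/21)·0.72193 = 0.7900 bits

H(X,Y) = -Σ_{x,y} P(x,y) log₂ P(x,y). Per-cell terms -P(x,y)·log₂P(x,y):
  X=0: 0.20916, 0.40105, 0.00000
  X=1: 0.32308, 0.51639, 0.00000
  X=2: 0.20916, 0.40105, 0.00000
  X=3: 0.20916, 0.45568, 0.00000
  (cells with P = 0 contribute 0)
Sum of the 12 terms: H(X,Y) = 2.7247 bits

Chain rule check:
  H(X) + H(Y|X) = 1.9347 + 0.7900 = 2.7247 bits
  H(X,Y) = 2.7247 bits
✓ Chain rule verified.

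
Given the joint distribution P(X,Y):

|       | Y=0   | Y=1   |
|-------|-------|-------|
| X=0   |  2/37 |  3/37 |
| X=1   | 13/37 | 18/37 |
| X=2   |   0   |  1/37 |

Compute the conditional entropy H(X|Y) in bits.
0.7241 bits

H(X|Y) = H(X,Y) - H(Y)

H(X,Y) = -Σ_{x,y} P(x,y) log₂ P(x,y). Per-cell terms -P(x,y)·log₂P(x,y):
  X=0: 0.22754, 0.29388
  X=1: 0.53019, 0.50572
  X=2: 0.00000, 0.14080
  (cells with P = 0 contribute 0)
Sum of the 6 terms: H(X,Y) = 1.6981 bits

Marginal of Y (column sums):
  P(Y=0) = 2/37 + 13/37 + 0 = 15/37
  P(Y=1) = 3/37 + 18/37 + 1/37 = 22/37
H(Y) = -[(15/37)·log₂(15/37) + (22/37)·log₂(22/37)]
  = 0.52807 + 0.44596 = 0.9740 bits

H(X|Y) = H(X,Y) - H(Y) = 1.6981 - 0.9740 = 0.7241 bits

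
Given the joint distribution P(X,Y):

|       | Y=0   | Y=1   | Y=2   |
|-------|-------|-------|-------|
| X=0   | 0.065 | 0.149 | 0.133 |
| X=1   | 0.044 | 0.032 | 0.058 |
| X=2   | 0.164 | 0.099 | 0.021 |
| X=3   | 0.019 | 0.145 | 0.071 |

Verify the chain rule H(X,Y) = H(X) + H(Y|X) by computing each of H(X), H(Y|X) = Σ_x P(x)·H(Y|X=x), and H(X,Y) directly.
H(X) = 1.9252 bits, H(Y|X) = 1.3816 bits, H(X,Y) = 3.3067 bits

Marginal of X (row sums):
  P(X=0) = 0.065 + 0.149 + 0.133 = 0.347
  P(X=1) = 0.044 + 0.032 + 0.058 = 0.134
  P(X=2) = 0.164 + 0.099 + 0.021 = 0.284
  P(X=3) = 0.019 + 0.145 + 0.071 = 0.235
H(X) = -[0.347·log₂(0.347) + 0.134·log₂(0.134) + 0.284·log₂(0.284) + 0.235·log₂(0.235)]
  = 0.52987 + 0.38856 + 0.51575 + 0.49098 = 1.9252 bits

H(Y|X) = Σ_x P(x)·H(Y|X=x):
  X=0: P(X=0) = 0.347, P(Y|X=0) = (65/347, 149/347, 133/347) → H(Y|X=0) = 1.50662
  X=1: P(X=1) = 0.134, P(Y|X=1) = (22/67, 16/67, 29/67) → H(Y|X=1) = 1.54387
  X=2: P(X=2) = 0.284, P(Y|X=2) = (41/71, 99/284, 21/284) → H(Y|X=2) = 1.26530
  X=3: P(X=3) = 0.235, P(Y|X=3) = (19/235, 29/47, 71/235) → H(Y|X=3) = 1.24490
H(Y|X) = 0.347·1.50662 + 0.134·1.54387 + 0.284·1.26530 + 0.235·1.24490 = 1.3816 bits

H(X,Y) = -Σ_{x,y} P(x,y) log₂ P(x,y). Per-cell terms -P(x,y)·log₂P(x,y):
  X=0: 0.25632, 0.40925, 0.38710
  X=1: 0.19828, 0.15891, 0.23825
  X=2: 0.42775, 0.33031, 0.11704
  X=3: 0.10864, 0.40395, 0.27094
Sum of the 12 terms: H(X,Y) = 3.3067 bits

Chain rule check:
  H(X) + H(Y|X) = 1.9252 + 1.3816 = 3.3068 bits
  H(X,Y) = 3.3067 bits
✓ Chain rule verified (Δ = 0.0001 is 4-dp rounding noise: each of the three values was rounded independently).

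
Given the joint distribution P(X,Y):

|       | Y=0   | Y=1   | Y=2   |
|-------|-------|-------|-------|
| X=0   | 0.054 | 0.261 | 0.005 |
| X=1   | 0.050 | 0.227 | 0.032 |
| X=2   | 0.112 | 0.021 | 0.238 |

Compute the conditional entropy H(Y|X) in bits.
1.0154 bits

H(Y|X) = H(X,Y) - H(X)

H(X,Y) = -Σ_{x,y} P(x,y) log₂ P(x,y). Per-cell terms -P(x,y)·log₂P(x,y):
  X=0: 0.22739, 0.50579, 0.03822
  X=1: 0.21610, 0.48561, 0.15891
  X=2: 0.35374, 0.11704, 0.49289
Sum of the 9 terms: H(X,Y) = 2.5957 bits

Marginal of X (row sums):
  P(X=0) = 0.054 + 0.261 + 0.005 = 0.320
  P(X=1) = 0.050 + 0.227 + 0.032 = 0.309
  P(X=2) = 0.112 + 0.021 + 0.238 = 0.371
H(X) = -[0.320·log₂(0.320) + 0.309·log₂(0.309) + 0.371·log₂(0.371)]
  = 0.52603 + 0.52355 + 0.53072 = 1.5803 bits

H(Y|X) = H(X,Y) - H(X) = 2.5957 - 1.5803 = 1.0154 bits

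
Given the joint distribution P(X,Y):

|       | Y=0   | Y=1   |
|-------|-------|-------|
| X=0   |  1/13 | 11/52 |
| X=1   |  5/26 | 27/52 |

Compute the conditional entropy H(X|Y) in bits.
0.8667 bits

H(X|Y) = H(X,Y) - H(Y)

H(X,Y) = -Σ_{x,y} P(x,y) log₂ P(x,y). Per-cell terms -P(x,y)·log₂P(x,y):
  X=0: 0.2846, 0.4741
  X=1: 0.4574, 0.4910
Sum of the 4 terms: H(X,Y) = 1.7071 bits

Marginal of Y (column sums):
  P(Y=0) = 1/13 + 5/26 = 7/26
  P(Y=1) = 11/52 + 27/52 = 19/26
H(Y) = -[(7/26)·log₂(7/26) + (19/26)·log₂(19/26)]
  = 0.5097 + 0.3307 = 0.8404 bits

H(X|Y) = H(X,Y) - H(Y) = 1.7071 - 0.8404 = 0.8667 bits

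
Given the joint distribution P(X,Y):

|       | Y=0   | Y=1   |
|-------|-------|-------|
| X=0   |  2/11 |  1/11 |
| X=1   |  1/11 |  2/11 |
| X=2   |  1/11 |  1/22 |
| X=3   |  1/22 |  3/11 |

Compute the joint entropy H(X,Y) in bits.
2.7544 bits

H(X,Y) = -Σ_{x,y} P(x,y) log₂ P(x,y). Per-cell terms -P(x,y)·log₂P(x,y):
  X=0: 0.44717, 0.31449
  X=1: 0.31449, 0.44717
  X=2: 0.31449, 0.20270
  X=3: 0.20270, 0.51122
Sum of the 8 terms: H(X,Y) = 2.7544 bits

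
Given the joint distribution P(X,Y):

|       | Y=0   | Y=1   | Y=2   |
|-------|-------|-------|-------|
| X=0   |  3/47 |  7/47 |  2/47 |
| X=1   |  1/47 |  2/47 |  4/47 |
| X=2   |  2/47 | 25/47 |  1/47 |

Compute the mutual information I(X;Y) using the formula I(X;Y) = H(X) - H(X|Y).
0.2161 bits

I(X;Y) = H(X) - H(X|Y)

Marginal of X (row sums):
  P(X=0) = 3/47 + 7/47 + 2/47 = 12/47
  P(X=1) = 1/47 + 2/47 + 4/47 = 7/47
  P(X=2) = 2/47 + 25/47 + 1/47 = 28/47
H(X) = -[(12/47)·log₂(12/47) + (7/47)·log₂(7/47) + (28/47)·log₂(28/47)]
  = 0.50288 + 0.40916 + 0.44516 = 1.3572 bits

Marginal of Y (column sums):
  P(Y=0) = 3/47 + 1/47 + 2/47 = 6/47
  P(Y=1) = 7/47 + 2/47 + 25/47 = 34/47
  P(Y=2) = 2/47 + 4/47 + 1/47 = 7/47
H(X|Y) = Σ_y P(y)·H(X|Y=y):
  Y=0: P(Y=0) = 6/47, P(X|Y=0) = (1/2, 1/6, 1/3) → H(X|Y=0) = 1.45915
  Y=1: P(Y=1) = 34/47, P(X|Y=1) = (7/34, 1/17, 25/34) → H(X|Y=1) = 1.03605
  Y=2: P(Y=2) = 7/47, P(X|Y=2) = (2/7, 4/7, 1/7) → H(X|Y=2) = 1.37878
H(X|Y) = (6/47)·1.45915 + (34/47)·1.03605 + (7/47)·1.37878 = 1.1411 bits

I(X;Y) = H(X) - H(X|Y) = 1.3572 - 1.1411 = 0.2161 bits

Cross-check via I(X;Y) = H(X) + H(Y) - H(X,Y): computing H(Y) from the column sums and H(X,Y) from the 9 cells in the same way gives H(Y) = 1.1262 bits and H(X,Y) = 2.2673 bits, so
I(X;Y) = 1.3572 + 1.1262 - 2.2673 = 0.2161 bits ✓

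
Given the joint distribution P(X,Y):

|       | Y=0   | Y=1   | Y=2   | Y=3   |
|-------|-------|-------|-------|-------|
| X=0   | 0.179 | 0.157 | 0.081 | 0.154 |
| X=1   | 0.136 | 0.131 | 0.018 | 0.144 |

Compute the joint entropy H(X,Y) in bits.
2.8555 bits

H(X,Y) = -Σ_{x,y} P(x,y) log₂ P(x,y). Per-cell terms -P(x,y)·log₂P(x,y):
  X=0: 0.4443, 0.4194, 0.2937, 0.4156
  X=1: 0.3915, 0.3841, 0.1043, 0.4026
Sum of the 8 terms: H(X,Y) = 2.8555 bits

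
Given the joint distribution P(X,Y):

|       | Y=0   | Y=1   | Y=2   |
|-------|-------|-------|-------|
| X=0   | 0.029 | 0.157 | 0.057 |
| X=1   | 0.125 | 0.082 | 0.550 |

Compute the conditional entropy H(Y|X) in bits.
1.1483 bits

H(Y|X) = H(X,Y) - H(X)

H(X,Y) = -Σ_{x,y} P(x,y) log₂ P(x,y). Per-cell terms -P(x,y)·log₂P(x,y):
  X=0: 0.14813, 0.41937, 0.23557
  X=1: 0.37500, 0.29588, 0.47437
Sum of the 6 terms: H(X,Y) = 1.9483 bits

Marginal of X (row sums):
  P(X=0) = 0.029 + 0.157 + 0.057 = 0.243
  P(X=1) = 0.125 + 0.082 + 0.550 = 0.757
H(X) = -[0.243·log₂(0.243) + 0.757·log₂(0.757)]
  = 0.49596 + 0.30404 = 0.8000 bits

H(Y|X) = H(X,Y) - H(X) = 1.9483 - 0.8000 = 1.1483 bits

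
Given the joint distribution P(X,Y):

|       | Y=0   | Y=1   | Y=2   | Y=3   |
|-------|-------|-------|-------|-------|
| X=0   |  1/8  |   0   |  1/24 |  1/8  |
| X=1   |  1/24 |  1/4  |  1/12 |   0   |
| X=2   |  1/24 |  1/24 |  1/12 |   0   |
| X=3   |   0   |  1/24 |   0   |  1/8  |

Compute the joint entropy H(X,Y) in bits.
3.1777 bits

H(X,Y) = -Σ_{x,y} P(x,y) log₂ P(x,y). Per-cell terms -P(x,y)·log₂P(x,y):
  X=0: 0.37500, 0.00000, 0.19104, 0.37500
  X=1: 0.19104, 0.50000, 0.29875, 0.00000
  X=2: 0.19104, 0.19104, 0.29875, 0.00000
  X=3: 0.00000, 0.19104, 0.00000, 0.37500
  (cells with P = 0 contribute 0)
Sum of the 16 terms: H(X,Y) = 3.1777 bits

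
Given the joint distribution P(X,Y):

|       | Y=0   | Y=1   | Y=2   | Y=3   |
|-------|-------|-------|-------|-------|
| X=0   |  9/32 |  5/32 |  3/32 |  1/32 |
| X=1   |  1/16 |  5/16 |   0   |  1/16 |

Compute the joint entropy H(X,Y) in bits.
2.4340 bits

H(X,Y) = -Σ_{x,y} P(x,y) log₂ P(x,y). Per-cell terms -P(x,y)·log₂P(x,y):
  X=0: 0.51471, 0.41845, 0.32016, 0.15625
  X=1: 0.25000, 0.52440, 0.00000, 0.25000
  (cells with P = 0 contribute 0)
Sum of the 8 terms: H(X,Y) = 2.4340 bits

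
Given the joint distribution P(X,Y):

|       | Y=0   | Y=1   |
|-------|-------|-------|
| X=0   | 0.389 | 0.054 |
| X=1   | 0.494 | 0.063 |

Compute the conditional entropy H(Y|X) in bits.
0.5205 bits

H(Y|X) = H(X,Y) - H(X)

H(X,Y) = -Σ_{x,y} P(x,y) log₂ P(x,y). Per-cell terms -P(x,y)·log₂P(x,y):
  X=0: 0.5298794, 0.2273884
  X=1: 0.5026040, 0.2512758
Sum of the 4 terms: H(X,Y) = 1.511148 bits

Marginal of X (row sums):
  P(X=0) = 0.389 + 0.054 = 0.443
  P(X=1) = 0.494 + 0.063 = 0.557
H(X) = -[0.443·log₂(0.443) + 0.557·log₂(0.557)]
  = 0.5203573 + 0.4702477 = 0.990605 bits

H(Y|X) = H(X,Y) - H(X) = 1.511148 - 0.990605 = 0.5205 bits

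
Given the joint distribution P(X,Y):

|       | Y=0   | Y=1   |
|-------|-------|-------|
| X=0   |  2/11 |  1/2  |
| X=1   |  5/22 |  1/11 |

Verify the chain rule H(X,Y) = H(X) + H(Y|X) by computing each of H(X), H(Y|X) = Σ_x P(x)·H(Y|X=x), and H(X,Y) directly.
H(X) = 0.9024 bits, H(Y|X) = 0.8451 bits, H(X,Y) = 1.7475 bits

Marginal of X (row sums):
  P(X=0) = 2/11 + 1/2 = 15/22
  P(X=1) = 5/22 + 1/11 = 7/22
H(X) = -[(15/22)·log₂(15/22) + (7/22)·log₂(7/22)]
  = 0.37673 + 0.52566 = 0.9024 bits

H(Y|X) = Σ_x P(x)·H(Y|X=x):
  X=0: P(X=0) = 15/22, P(Y|X=0) = (4/15, 11/15) → H(Y|X=0) = 0.83664
  X=1: P(X=1) = 7/22, P(Y|X=1) = (5/7, 2/7) → H(Y|X=1) = 0.86312
H(Y|X) = (15/22)·0.83664 + (7/22)·0.86312 = 0.8451 bits

H(X,Y) = -Σ_{x,y} P(x,y) log₂ P(x,y). Per-cell terms -P(x,y)·log₂P(x,y):
  X=0: 0.44717, 0.50000
  X=1: 0.48580, 0.31449
Sum of the 4 terms: H(X,Y) = 1.7475 bits

Chain rule check:
  H(X) + H(Y|X) = 0.9024 + 0.8451 = 1.7475 bits
  H(X,Y) = 1.7475 bits
✓ Chain rule verified.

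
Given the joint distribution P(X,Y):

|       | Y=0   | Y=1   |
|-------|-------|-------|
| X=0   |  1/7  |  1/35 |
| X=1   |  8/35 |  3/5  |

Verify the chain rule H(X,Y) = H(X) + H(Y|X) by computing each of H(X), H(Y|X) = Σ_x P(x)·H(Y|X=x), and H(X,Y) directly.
H(X) = 0.6610 bits, H(Y|X) = 0.8155 bits, H(X,Y) = 1.4765 bits

Marginal of X (row sums):
  P(X=0) = 1/7 + 1/35 = 6/35
  P(X=1) = 8/35 + 3/5 = 29/35
H(X) = -[(6/35)·log₂(6/35) + (29/35)·log₂(29/35)]
  = 0.43617 + 0.22479 = 0.6610 bits

H(Y|X) = Σ_x P(x)·H(Y|X=x):
  X=0: P(X=0) = 6/35, P(Y|X=0) = (5/6, 1/6) → H(Y|X=0) = 0.65002
  X=1: P(X=1) = 29/35, P(Y|X=1) = (8/29, 21/29) → H(Y|X=1) = 0.84975
H(Y|X) = (6/35)·0.65002 + (29/35)·0.84975 = 0.8155 bits

H(X,Y) = -Σ_{x,y} P(x,y) log₂ P(x,y). Per-cell terms -P(x,y)·log₂P(x,y):
  X=0: 0.40105, 0.14655
  X=1: 0.48669, 0.44218
Sum of the 4 terms: H(X,Y) = 1.4765 bits

Chain rule check:
  H(X) + H(Y|X) = 0.6610 + 0.8155 = 1.4765 bits
  H(X,Y) = 1.4765 bits
✓ Chain rule verified.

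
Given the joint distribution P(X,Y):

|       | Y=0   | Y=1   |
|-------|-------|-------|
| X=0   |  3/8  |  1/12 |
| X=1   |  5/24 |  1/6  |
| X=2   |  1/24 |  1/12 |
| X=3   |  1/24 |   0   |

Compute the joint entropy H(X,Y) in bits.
2.4125 bits

H(X,Y) = -Σ_{x,y} P(x,y) log₂ P(x,y). Per-cell terms -P(x,y)·log₂P(x,y):
  X=0: 0.53064, 0.29875
  X=1: 0.47147, 0.43083
  X=2: 0.19104, 0.29875
  X=3: 0.19104, 0.00000
  (cells with P = 0 contribute 0)
Sum of the 8 terms: H(X,Y) = 2.4125 bits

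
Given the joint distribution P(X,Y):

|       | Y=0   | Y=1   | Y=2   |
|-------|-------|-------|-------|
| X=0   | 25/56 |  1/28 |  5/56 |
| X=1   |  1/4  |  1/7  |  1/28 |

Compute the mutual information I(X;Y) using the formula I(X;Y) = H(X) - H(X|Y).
0.0925 bits

I(X;Y) = H(X) - H(X|Y)

Marginal of X (row sums):
  P(X=0) = 25/56 + 1/28 + 5/56 = 4/7
  P(X=1) = 1/4 + 1/7 + 1/28 = 3/7
H(X) = -[(4/7)·log₂(4/7) + (3/7)·log₂(3/7)]
  = 0.46135 + 0.52388 = 0.98523 bits

Marginal of Y (column sums):
  P(Y=0) = 25/56 + 1/4 = 39/56
  P(Y=1) = 1/28 + 1/7 = 5/28
  P(Y=2) = 5/56 + 1/28 = 1/8
H(X|Y) = Σ_y P(y)·H(X|Y=y):
  Y=0: P(Y=0) = 39/56, P(X|Y=0) = (25/39, 14/39) → H(X|Y=0) = 0.94183
  Y=1: P(Y=1) = 5/28, P(X|Y=1) = (1/5, 4/5) → H(X|Y=1) = 0.72193
  Y=2: P(Y=2) = 1/8, P(X|Y=2) = (5/7, 2/7) → H(X|Y=2) = 0.86312
H(X|Y) = (39/56)·0.94183 + (5/28)·0.72193 + (1/8)·0.86312 = 0.89272 bits

I(X;Y) = H(X) - H(X|Y) = 0.98523 - 0.89272 = 0.0925 bits

Cross-check via I(X;Y) = H(X) + H(Y) - H(X,Y): computing H(Y) from the column sums and H(X,Y) from the 6 cells in the same way gives H(Y) = 1.18233 bits and H(X,Y) = 2.07505 bits, so
I(X;Y) = 0.98523 + 1.18233 - 2.07505 = 0.0925 bits ✓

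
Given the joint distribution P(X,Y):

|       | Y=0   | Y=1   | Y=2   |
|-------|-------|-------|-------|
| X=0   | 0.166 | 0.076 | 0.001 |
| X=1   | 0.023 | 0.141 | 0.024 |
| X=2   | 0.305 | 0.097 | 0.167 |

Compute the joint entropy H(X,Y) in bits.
2.6556 bits

H(X,Y) = -Σ_{x,y} P(x,y) log₂ P(x,y). Per-cell terms -P(x,y)·log₂P(x,y):
  X=0: 0.43006, 0.28256, 0.00997
  X=1: 0.12517, 0.39850, 0.12914
  X=2: 0.52250, 0.32649, 0.43121
Sum of the 9 terms: H(X,Y) = 2.6556 bits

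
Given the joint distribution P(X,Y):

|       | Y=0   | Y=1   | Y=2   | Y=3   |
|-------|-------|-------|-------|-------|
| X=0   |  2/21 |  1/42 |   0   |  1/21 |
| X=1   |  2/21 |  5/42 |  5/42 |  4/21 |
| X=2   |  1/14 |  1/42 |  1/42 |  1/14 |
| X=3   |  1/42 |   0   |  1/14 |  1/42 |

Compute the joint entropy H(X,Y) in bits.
3.4998 bits

H(X,Y) = -Σ_{x,y} P(x,y) log₂ P(x,y). Per-cell terms -P(x,y)·log₂P(x,y):
  X=0: 0.32308, 0.12839, 0.00000, 0.20916
  X=1: 0.32308, 0.36552, 0.36552, 0.45568
  X=2: 0.27195, 0.12839, 0.12839, 0.27195
  X=3: 0.12839, 0.00000, 0.27195, 0.12839
  (cells with P = 0 contribute 0)
Sum of the 16 terms: H(X,Y) = 3.4998 bits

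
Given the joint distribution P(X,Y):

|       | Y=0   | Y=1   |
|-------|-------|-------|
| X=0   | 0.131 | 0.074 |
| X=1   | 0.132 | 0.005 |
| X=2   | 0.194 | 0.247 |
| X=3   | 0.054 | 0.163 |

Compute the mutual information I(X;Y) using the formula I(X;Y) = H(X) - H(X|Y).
0.1632 bits

I(X;Y) = H(X) - H(X|Y)

Marginal of X (row sums):
  P(X=0) = 0.131 + 0.074 = 0.205
  P(X=1) = 0.132 + 0.005 = 0.137
  P(X=2) = 0.194 + 0.247 = 0.441
  P(X=3) = 0.054 + 0.163 = 0.217
H(X) = -[0.205·log₂(0.205) + 0.137·log₂(0.137) + 0.441·log₂(0.441) + 0.217·log₂(0.217)]
  = 0.46869 + 0.39288 + 0.52089 + 0.47832 = 1.86078 bits

Marginal of Y (column sums):
  P(Y=0) = 0.131 + 0.132 + 0.194 + 0.054 = 0.511
  P(Y=1) = 0.074 + 0.005 + 0.247 + 0.163 = 0.489
H(X|Y) = Σ_y P(y)·H(X|Y=y):
  Y=0: P(Y=0) = 0.511, P(X|Y=0) = (131/511, 132/511, 194/511, 54/511) → H(X|Y=0) = 1.88097
  Y=1: P(Y=1) = 0.489, P(X|Y=1) = (74/489, 5/489, 247/489, 1/3) → H(X|Y=1) = 1.50588
H(X|Y) = 0.511·1.88097 + 0.489·1.50588 = 1.69755 bits

I(X;Y) = H(X) - H(X|Y) = 1.86078 - 1.69755 = 0.1632 bits

Cross-check via I(X;Y) = H(X) + H(Y) - H(X,Y): computing H(Y) from the column sums and H(X,Y) from the 8 cells in the same way gives H(Y) = 0.99965 bits and H(X,Y) = 2.69720 bits, so
I(X;Y) = 1.86078 + 0.99965 - 2.69720 = 0.1632 bits ✓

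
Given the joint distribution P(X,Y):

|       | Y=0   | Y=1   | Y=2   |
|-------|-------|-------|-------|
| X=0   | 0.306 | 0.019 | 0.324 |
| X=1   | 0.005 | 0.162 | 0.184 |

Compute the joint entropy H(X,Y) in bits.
2.0712 bits

H(X,Y) = -Σ_{x,y} P(x,y) log₂ P(x,y). Per-cell terms -P(x,y)·log₂P(x,y):
  X=0: 0.5228, 0.1086, 0.5268
  X=1: 0.0382, 0.4254, 0.4494
Sum of the 6 terms: H(X,Y) = 2.0712 bits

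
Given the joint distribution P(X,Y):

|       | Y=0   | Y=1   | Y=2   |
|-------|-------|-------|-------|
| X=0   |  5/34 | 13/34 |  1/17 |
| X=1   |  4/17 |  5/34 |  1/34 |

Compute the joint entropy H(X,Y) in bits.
2.2250 bits

H(X,Y) = -Σ_{x,y} P(x,y) log₂ P(x,y). Per-cell terms -P(x,y)·log₂P(x,y):
  X=0: 0.40670, 0.53033, 0.24044
  X=1: 0.49117, 0.40670, 0.14963
Sum of the 6 terms: H(X,Y) = 2.2250 bits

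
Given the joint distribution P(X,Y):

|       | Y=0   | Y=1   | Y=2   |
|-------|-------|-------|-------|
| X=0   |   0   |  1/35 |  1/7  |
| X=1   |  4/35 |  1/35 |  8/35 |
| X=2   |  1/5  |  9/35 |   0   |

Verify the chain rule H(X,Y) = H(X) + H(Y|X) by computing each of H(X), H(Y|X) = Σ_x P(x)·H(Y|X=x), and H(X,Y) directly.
H(X) = 1.4831 bits, H(Y|X) = 1.0236 bits, H(X,Y) = 2.5067 bits

Marginal of X (row sums):
  P(X=0) = 0 + 1/35 + 1/7 = 6/35
  P(X=1) = 4/35 + 1/35 + 8/35 = 13/35
  P(X=2) = 1/5 + 9/35 + 0 = 16/35
H(X) = -[(6/35)·log₂(6/35) + (13/35)·log₂(13/35) + (16/35)·log₂(16/35)]
  = 0.43617 + 0.53071 + 0.51624 = 1.4831 bits

H(Y|X) = Σ_x P(x)·H(Y|X=x):
  X=0: P(X=0) = 6/35, P(Y|X=0) = (0, 1/6, 5/6) → H(Y|X=0) = 0.65002
  X=1: P(X=1) = 13/35, P(Y|X=1) = (4/13, 1/13, 8/13) → H(Y|X=1) = 1.23890
  X=2: P(X=2) = 16/35, P(Y|X=2) = (7/16, 9/16, 0) → H(Y|X=2) = 0.98870
H(Y|X) = (6/35)·0.65002 + (13/35)·1.23890 + (16/35)·0.98870 = 1.0236 bits

H(X,Y) = -Σ_{x,y} P(x,y) log₂ P(x,y). Per-cell terms -P(x,y)·log₂P(x,y):
  X=0: 0.00000, 0.14655, 0.40105
  X=1: 0.35763, 0.14655, 0.48669
  X=2: 0.46439, 0.50383, 0.00000
  (cells with P = 0 contribute 0)
Sum of the 9 terms: H(X,Y) = 2.5067 bits

Chain rule check:
  H(X) + H(Y|X) = 1.4831 + 1.0236 = 2.5067 bits
  H(X,Y) = 2.5067 bits
✓ Chain rule verified.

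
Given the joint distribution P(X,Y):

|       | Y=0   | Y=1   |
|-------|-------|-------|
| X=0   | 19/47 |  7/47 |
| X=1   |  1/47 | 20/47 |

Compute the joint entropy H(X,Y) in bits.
1.5801 bits

H(X,Y) = -Σ_{x,y} P(x,y) log₂ P(x,y). Per-cell terms -P(x,y)·log₂P(x,y):
  X=0: 0.5282, 0.4092
  X=1: 0.1182, 0.5245
Sum of the 4 terms: H(X,Y) = 1.5801 bits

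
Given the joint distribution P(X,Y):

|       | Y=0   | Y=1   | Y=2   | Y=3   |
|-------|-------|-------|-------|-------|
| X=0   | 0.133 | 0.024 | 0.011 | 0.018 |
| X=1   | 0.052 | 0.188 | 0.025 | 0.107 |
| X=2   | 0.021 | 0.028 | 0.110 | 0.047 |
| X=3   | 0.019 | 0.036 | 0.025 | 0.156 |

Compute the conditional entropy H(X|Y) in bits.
1.5369 bits

H(X|Y) = H(X,Y) - H(Y)

H(X,Y) = -Σ_{x,y} P(x,y) log₂ P(x,y). Per-cell terms -P(x,y)·log₂P(x,y):
  X=0: 0.38710, 0.12914, 0.07157, 0.10433
  X=1: 0.22180, 0.45330, 0.13305, 0.34500
  X=2: 0.11704, 0.14444, 0.35029, 0.20733
  X=3: 0.10864, 0.17265, 0.13305, 0.41814
Sum of the 16 terms: H(X,Y) = 3.4969 bits

Marginal of Y (column sums):
  P(Y=0) = 0.133 + 0.052 + 0.021 + 0.019 = 0.225
  P(Y=1) = 0.024 + 0.188 + 0.028 + 0.036 = 0.276
  P(Y=2) = 0.011 + 0.025 + 0.110 + 0.025 = 0.171
  P(Y=3) = 0.018 + 0.107 + 0.047 + 0.156 = 0.328
H(Y) = -[0.225·log₂(0.225) + 0.276·log₂(0.276) + 0.171·log₂(0.171) + 0.328·log₂(0.328)]
  = 0.48420 + 0.51260 + 0.43570 + 0.52750 = 1.9600 bits

H(X|Y) = H(X,Y) - H(Y) = 3.4969 - 1.9600 = 1.5369 bits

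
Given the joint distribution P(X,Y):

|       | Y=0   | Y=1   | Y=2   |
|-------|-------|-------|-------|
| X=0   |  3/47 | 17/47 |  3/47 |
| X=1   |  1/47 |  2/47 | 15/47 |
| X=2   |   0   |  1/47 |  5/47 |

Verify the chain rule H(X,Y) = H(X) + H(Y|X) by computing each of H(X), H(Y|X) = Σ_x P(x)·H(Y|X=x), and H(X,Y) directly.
H(X) = 1.4139 bits, H(Y|X) = 0.9234 bits, H(X,Y) = 2.3374 bits

Marginal of X (row sums):
  P(X=0) = 3/47 + 17/47 + 3/47 = 23/47
  P(X=1) = 1/47 + 2/47 + 15/47 = 18/47
  P(X=2) = 0 + 1/47 + 5/47 = 6/47
H(X) = -[(23/47)·log₂(23/47) + (18/47)·log₂(18/47) + (6/47)·log₂(6/47)]
  = 0.504545 + 0.530297 + 0.379101 = 1.4139 bits

H(Y|X) = Σ_x P(x)·H(Y|X=x):
  X=0: P(X=0) = 23/47, P(Y|X=0) = (3/23, 17/23, 3/23) → H(Y|X=0) = 1.088925
  X=1: P(X=1) = 18/47, P(Y|X=1) = (1/18, 1/9, 5/6) → H(Y|X=1) = 0.803072
  X=2: P(X=2) = 6/47, P(Y|X=2) = (0, 1/6, 5/6) → H(Y|X=2) = 0.650022
H(Y|X) = (23/47)·1.088925 + (18/47)·0.803072 + (6/47)·0.650022 = 0.9234 bits

H(X,Y) = -Σ_{x,y} P(x,y) log₂ P(x,y). Per-cell terms -P(x,y)·log₂P(x,y):
  X=0: 0.253380, 0.530663, 0.253380
  X=1: 0.118183, 0.193812, 0.525861
  X=2: 0.000000, 0.118183, 0.343900
  (cells with P = 0 contribute 0)
Sum of the 9 terms: H(X,Y) = 2.3374 bits

Chain rule check:
  H(X) + H(Y|X) = 1.4139 + 0.9234 = 2.3373 bits
  H(X,Y) = 2.3374 bits
✓ Chain rule verified (Δ = 0.0001 is 4-dp rounding noise: each of the three values was rounded independently).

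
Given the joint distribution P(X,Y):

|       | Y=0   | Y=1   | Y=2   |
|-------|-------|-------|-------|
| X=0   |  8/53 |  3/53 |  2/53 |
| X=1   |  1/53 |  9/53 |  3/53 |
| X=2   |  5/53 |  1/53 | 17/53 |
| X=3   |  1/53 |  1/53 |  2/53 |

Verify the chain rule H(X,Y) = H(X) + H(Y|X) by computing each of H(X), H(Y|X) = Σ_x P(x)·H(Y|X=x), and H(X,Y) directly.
H(X) = 1.7986 bits, H(Y|X) = 1.1532 bits, H(X,Y) = 2.9518 bits

Marginal of X (row sums):
  P(X=0) = 8/53 + 3/53 + 2/53 = 13/53
  P(X=1) = 1/53 + 9/53 + 3/53 = 13/53
  P(X=2) = 5/53 + 1/53 + 17/53 = 23/53
  P(X=3) = 1/53 + 1/53 + 2/53 = 4/53
H(X) = -[(13/53)·log₂(13/53) + (13/53)·log₂(13/53) + (23/53)·log₂(23/53) + (4/53)·log₂(4/53)]
  = 0.49731 + 0.49731 + 0.52265 + 0.28135 = 1.7986 bits

H(Y|X) = Σ_x P(x)·H(Y|X=x):
  X=0: P(X=0) = 13/53, P(Y|X=0) = (8/13, 3/13, 2/13) → H(Y|X=0) = 1.33468
  X=1: P(X=1) = 13/53, P(Y|X=1) = (1/13, 9/13, 3/13) → H(Y|X=1) = 1.14012
  X=2: P(X=2) = 23/53, P(Y|X=2) = (5/23, 1/23, 17/23) → H(Y|X=2) = 0.99763
  X=3: P(X=3) = 4/53, P(Y|X=3) = (1/4, 1/4, 1/2) → H(Y|X=3) = 1.50000
H(Y|X) = (13/53)·1.33468 + (13/53)·1.14012 + (23/53)·0.99763 + (4/53)·1.50000 = 1.1532 bits

H(X,Y) = -Σ_{x,y} P(x,y) log₂ P(x,y). Per-cell terms -P(x,y)·log₂P(x,y):
  X=0: 0.41176, 0.23451, 0.17841
  X=1: 0.10807, 0.43438, 0.23451
  X=2: 0.32132, 0.10807, 0.52618
  X=3: 0.10807, 0.10807, 0.17841
Sum of the 12 terms: H(X,Y) = 2.9518 bits

Chain rule check:
  H(X) + H(Y|X) = 1.7986 + 1.1532 = 2.9518 bits
  H(X,Y) = 2.9518 bits
✓ Chain rule verified.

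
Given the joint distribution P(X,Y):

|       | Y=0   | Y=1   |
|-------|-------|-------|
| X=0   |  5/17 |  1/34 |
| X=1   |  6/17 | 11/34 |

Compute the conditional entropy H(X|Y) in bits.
0.7892 bits

H(X|Y) = H(X,Y) - H(Y)

H(X,Y) = -Σ_{x,y} P(x,y) log₂ P(x,y). Per-cell terms -P(x,y)·log₂P(x,y):
  X=0: 0.5193, 0.1496
  X=1: 0.5303, 0.5267
Sum of the 4 terms: H(X,Y) = 1.7259 bits

Marginal of Y (column sums):
  P(Y=0) = 5/17 + 6/17 = 11/17
  P(Y=1) = 1/34 + 11/34 = 6/17
H(Y) = -[(11/17)·log₂(11/17) + (6/17)·log₂(6/17)]
  = 0.4064 + 0.5303 = 0.9367 bits

H(X|Y) = H(X,Y) - H(Y) = 1.7259 - 0.9367 = 0.7892 bits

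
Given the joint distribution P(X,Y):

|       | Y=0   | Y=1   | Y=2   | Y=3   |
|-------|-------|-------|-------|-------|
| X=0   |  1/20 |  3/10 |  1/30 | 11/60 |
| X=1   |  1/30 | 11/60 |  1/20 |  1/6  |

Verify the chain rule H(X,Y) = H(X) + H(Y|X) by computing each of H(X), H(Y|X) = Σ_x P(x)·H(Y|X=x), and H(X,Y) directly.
H(X) = 0.9871 bits, H(Y|X) = 1.6215 bits, H(X,Y) = 2.6086 bits

Marginal of X (row sums):
  P(X=0) = 1/20 + 3/10 + 1/30 + 11/60 = 17/30
  P(X=1) = 1/30 + 11/60 + 1/20 + 1/6 = 13/30
H(X) = -[(17/30)·log₂(17/30) + (13/30)·log₂(13/30)]
  = 0.46434 + 0.52280 = 0.9871 bits

H(Y|X) = Σ_x P(x)·H(Y|X=x):
  X=0: P(X=0) = 17/30, P(Y|X=0) = (3/34, 9/17, 1/17, 11/34) → H(Y|X=0) = 1.56195
  X=1: P(X=1) = 13/30, P(Y|X=1) = (1/13, 11/26, 3/26, 5/13) → H(Y|X=1) = 1.69937
H(Y|X) = (17/30)·1.56195 + (13/30)·1.69937 = 1.6215 bits

H(X,Y) = -Σ_{x,y} P(x,y) log₂ P(x,y). Per-cell terms -P(x,y)·log₂P(x,y):
  X=0: 0.21610, 0.52109, 0.16356, 0.44870
  X=1: 0.16356, 0.44870, 0.21610, 0.43083
Sum of the 8 terms: H(X,Y) = 2.6086 bits

Chain rule check:
  H(X) + H(Y|X) = 0.9871 + 1.6215 = 2.6086 bits
  H(X,Y) = 2.6086 bits
✓ Chain rule verified.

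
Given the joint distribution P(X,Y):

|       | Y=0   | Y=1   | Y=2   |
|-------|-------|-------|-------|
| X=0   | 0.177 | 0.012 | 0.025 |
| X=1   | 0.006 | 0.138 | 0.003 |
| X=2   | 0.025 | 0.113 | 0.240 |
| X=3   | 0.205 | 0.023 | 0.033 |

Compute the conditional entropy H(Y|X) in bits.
0.9355 bits

H(Y|X) = H(X,Y) - H(X)

H(X,Y) = -Σ_{x,y} P(x,y) log₂ P(x,y). Per-cell terms -P(x,y)·log₂P(x,y):
  X=0: 0.4422, 0.0766, 0.1330
  X=1: 0.0443, 0.3943, 0.0251
  X=2: 0.1330, 0.3555, 0.4941
  X=3: 0.4687, 0.1252, 0.1624
Sum of the 12 terms: H(X,Y) = 2.8544 bits

Marginal of X (row sums):
  P(X=0) = 0.177 + 0.012 + 0.025 = 0.214
  P(X=1) = 0.006 + 0.138 + 0.003 = 0.147
  P(X=2) = 0.025 + 0.113 + 0.240 = 0.378
  P(X=3) = 0.205 + 0.023 + 0.033 = 0.261
H(X) = -[0.214·log₂(0.214) + 0.147·log₂(0.147) + 0.378·log₂(0.378) + 0.261·log₂(0.261)]
  = 0.4760 + 0.4066 + 0.5305 + 0.5058 = 1.9189 bits

H(Y|X) = H(X,Y) - H(X) = 2.8544 - 1.9189 = 0.9355 bits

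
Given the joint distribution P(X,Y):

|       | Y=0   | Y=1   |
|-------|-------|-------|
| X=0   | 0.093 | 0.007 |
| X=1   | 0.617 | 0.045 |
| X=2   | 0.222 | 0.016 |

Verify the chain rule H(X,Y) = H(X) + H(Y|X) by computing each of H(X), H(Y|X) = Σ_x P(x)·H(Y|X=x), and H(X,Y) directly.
H(X) = 1.2190 bits, H(Y|X) = 0.3584 bits, H(X,Y) = 1.5774 bits

Marginal of X (row sums):
  P(X=0) = 0.093 + 0.007 = 0.100
  P(X=1) = 0.617 + 0.045 = 0.662
  P(X=2) = 0.222 + 0.016 = 0.238
H(X) = -[0.100·log₂(0.100) + 0.662·log₂(0.662) + 0.238·log₂(0.238)]
  = 0.332193 + 0.393954 + 0.492890 = 1.2190 bits

H(Y|X) = Σ_x P(x)·H(Y|X=x):
  X=0: P(X=0) = 0.100, P(Y|X=0) = (93/100, 7/100) → H(Y|X=0) = 0.365924
  X=1: P(X=1) = 0.662, P(Y|X=1) = (617/662, 45/662) → H(Y|X=1) = 0.358324
  X=2: P(X=2) = 0.238, P(Y|X=2) = (111/119, 8/119) → H(Y|X=2) = 0.355489
H(Y|X) = 0.100·0.365924 + 0.662·0.358324 + 0.238·0.355489 = 0.3584 bits

H(X,Y) = -Σ_{x,y} P(x,y) log₂ P(x,y). Per-cell terms -P(x,y)·log₂P(x,y):
  X=0: 0.318676, 0.050109
  X=1: 0.429838, 0.201327
  X=2: 0.482044, 0.095453
Sum of the 6 terms: H(X,Y) = 1.5774 bits

Chain rule check:
  H(X) + H(Y|X) = 1.2190 + 0.3584 = 1.5774 bits
  H(X,Y) = 1.5774 bits
✓ Chain rule verified.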